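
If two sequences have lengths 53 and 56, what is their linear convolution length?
Linear/full convolution length: m + n - 1 = 53 + 56 - 1 = 108

108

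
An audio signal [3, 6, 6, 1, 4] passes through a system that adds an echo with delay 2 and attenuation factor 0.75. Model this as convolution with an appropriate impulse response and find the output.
Direct-path + delayed-attenuated-path model → impulse response h = [1, 0, 0.75] (1 at lag 0, 0.75 at lag 2). Output y[n] = x[n] + 0.75·x[n - 2] (with x[n] = 0 outside 0..4): y[0] = 3 + 0.75×0 = 3; y[1] = 6 + 0.75×0 = 6; y[2] = 6 + 0.75×3 = 8.25; y[3] = 1 + 0.75×6 = 5.5; y[4] = 4 + 0.75×6 = 8.5; y[5] = 0 + 0.75×1 = 0.75; y[6] = 0 + 0.75×4 = 3.0. So y = [3, 6, 8.25, 5.5, 8.5, 0.75, 3.0]

[3, 6, 8.25, 5.5, 8.5, 0.75, 3.0]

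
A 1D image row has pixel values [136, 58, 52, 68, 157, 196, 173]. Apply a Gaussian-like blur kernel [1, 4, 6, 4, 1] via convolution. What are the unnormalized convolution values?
Convolve image row [136, 58, 52, 68, 157, 196, 173] with kernel [1, 4, 6, 4, 1]: y[0] = 136×1 = 136; y[1] = 136×4 + 58×1 = 602; y[2] = 136×6 + 58×4 + 52×1 = 1100; y[3] = 136×4 + 58×6 + 52×4 + 68×1 = 1168; y[4] = 136×1 + 58×4 + 52×6 + 68×4 + 157×1 = 1109; y[5] = 58×1 + 52×4 + 68×6 + 157×4 + 196×1 = 1498; y[6] = 52×1 + 68×4 + 157×6 + 196×4 + 173×1 = 2223; y[7] = 68×1 + 157×4 + 196×6 + 173×4 = 2564; y[8] = 157×1 + 196×4 + 173×6 = 1979; y[9] = 196×1 + 173×4 = 888; y[10] = 173×1 = 173 → [136, 602, 1100, 1168, 1109, 1498, 2223, 2564, 1979, 888, 173]. Normalization factor = sum(kernel) = 16.

[136, 602, 1100, 1168, 1109, 1498, 2223, 2564, 1979, 888, 173]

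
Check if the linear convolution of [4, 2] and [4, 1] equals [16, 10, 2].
Recompute linear convolution of [4, 2] and [4, 1]: y[0] = 4×4 = 16; y[1] = 4×1 + 2×4 = 12; y[2] = 2×1 = 2 → [16, 12, 2]. Compare to given [16, 10, 2]: they differ at index 1: given 10, correct 12, so answer: No

No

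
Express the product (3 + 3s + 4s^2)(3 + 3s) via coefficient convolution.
Ascending coefficients: a = [3, 3, 4], b = [3, 3]. c[0] = 3×3 = 9; c[1] = 3×3 + 3×3 = 18; c[2] = 3×3 + 4×3 = 21; c[3] = 4×3 = 12. Result coefficients: [9, 18, 21, 12] → 9 + 18s + 21s^2 + 12s^3

9 + 18s + 21s^2 + 12s^3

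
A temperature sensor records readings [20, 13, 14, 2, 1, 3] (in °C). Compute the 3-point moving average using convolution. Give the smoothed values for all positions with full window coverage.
3-point moving average kernel = [1, 1, 1]. Apply in 'valid' mode (full window coverage): avg[0] = (20 + 13 + 14) / 3 = 15.67; avg[1] = (13 + 14 + 2) / 3 = 9.67; avg[2] = (14 + 2 + 1) / 3 = 5.67; avg[3] = (2 + 1 + 3) / 3 = 2.0. Smoothed values: [15.67, 9.67, 5.67, 2.0]

[15.67, 9.67, 5.67, 2.0]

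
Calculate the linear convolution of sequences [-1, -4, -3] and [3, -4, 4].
y[0] = -1×3 = -3; y[1] = -1×-4 + -4×3 = -8; y[2] = -1×4 + -4×-4 + -3×3 = 3; y[3] = -4×4 + -3×-4 = -4; y[4] = -3×4 = -12

[-3, -8, 3, -4, -12]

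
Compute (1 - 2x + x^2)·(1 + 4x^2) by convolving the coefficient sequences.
Ascending coefficients: a = [1, -2, 1], b = [1, 0, 4]. c[0] = 1×1 = 1; c[1] = 1×0 + -2×1 = -2; c[2] = 1×4 + -2×0 + 1×1 = 5; c[3] = -2×4 + 1×0 = -8; c[4] = 1×4 = 4. Result coefficients: [1, -2, 5, -8, 4] → 1 - 2x + 5x^2 - 8x^3 + 4x^4

1 - 2x + 5x^2 - 8x^3 + 4x^4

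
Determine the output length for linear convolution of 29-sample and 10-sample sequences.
Linear/full convolution length: m + n - 1 = 29 + 10 - 1 = 38

38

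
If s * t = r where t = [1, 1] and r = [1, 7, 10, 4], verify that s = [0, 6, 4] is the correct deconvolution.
Forward-compute [0, 6, 4] * [1, 1]: r[0] = 0×1 = 0; r[1] = 0×1 + 6×1 = 6; r[2] = 6×1 + 4×1 = 10; r[3] = 4×1 = 4 → [0, 6, 10, 4]. Does not match given r = [1, 7, 10, 4].

Not verified. [0, 6, 4] * [1, 1] = [0, 6, 10, 4], which differs from [1, 7, 10, 4] at index 0.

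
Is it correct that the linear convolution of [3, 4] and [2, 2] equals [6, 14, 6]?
Recompute linear convolution of [3, 4] and [2, 2]: y[0] = 3×2 = 6; y[1] = 3×2 + 4×2 = 14; y[2] = 4×2 = 8 → [6, 14, 8]. Compare to given [6, 14, 6]: they differ at index 2: given 6, correct 8, so answer: No

No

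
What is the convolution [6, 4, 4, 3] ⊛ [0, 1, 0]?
y[0] = 6×0 = 0; y[1] = 6×1 + 4×0 = 6; y[2] = 6×0 + 4×1 + 4×0 = 4; y[3] = 4×0 + 4×1 + 3×0 = 4; y[4] = 4×0 + 3×1 = 3; y[5] = 3×0 = 0

[0, 6, 4, 4, 3, 0]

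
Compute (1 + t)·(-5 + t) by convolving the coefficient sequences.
Ascending coefficients: a = [1, 1], b = [-5, 1]. c[0] = 1×-5 = -5; c[1] = 1×1 + 1×-5 = -4; c[2] = 1×1 = 1. Result coefficients: [-5, -4, 1] → -5 - 4t + t^2

-5 - 4t + t^2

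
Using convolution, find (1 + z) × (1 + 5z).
Ascending coefficients: a = [1, 1], b = [1, 5]. c[0] = 1×1 = 1; c[1] = 1×5 + 1×1 = 6; c[2] = 1×5 = 5. Result coefficients: [1, 6, 5] → 1 + 6z + 5z^2

1 + 6z + 5z^2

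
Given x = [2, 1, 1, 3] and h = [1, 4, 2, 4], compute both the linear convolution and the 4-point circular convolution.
Linear: y_lin[0] = 2×1 = 2; y_lin[1] = 2×4 + 1×1 = 9; y_lin[2] = 2×2 + 1×4 + 1×1 = 9; y_lin[3] = 2×4 + 1×2 + 1×4 + 3×1 = 17; y_lin[4] = 1×4 + 1×2 + 3×4 = 18; y_lin[5] = 1×4 + 3×2 = 10; y_lin[6] = 3×4 = 12 → [2, 9, 9, 17, 18, 10, 12]. Circular (length 4): y[0] = 2×1 + 1×4 + 1×2 + 3×4 = 20; y[1] = 2×4 + 1×1 + 1×4 + 3×2 = 19; y[2] = 2×2 + 1×4 + 1×1 + 3×4 = 21; y[3] = 2×4 + 1×2 + 1×4 + 3×1 = 17 → [20, 19, 21, 17]

Linear: [2, 9, 9, 17, 18, 10, 12], Circular: [20, 19, 21, 17]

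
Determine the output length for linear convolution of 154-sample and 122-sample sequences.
Linear/full convolution length: m + n - 1 = 154 + 122 - 1 = 275

275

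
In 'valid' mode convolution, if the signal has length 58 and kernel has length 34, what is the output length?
'Valid' mode counts only positions where the kernel fully overlaps the signal: m - n + 1 = 58 - 34 + 1 = 25

25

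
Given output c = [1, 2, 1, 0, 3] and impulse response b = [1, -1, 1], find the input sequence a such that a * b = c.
Deconvolve c=[1, 2, 1, 0, 3] by b=[1, -1, 1]. Since b[0]=1, solve forward: a[0] = c[0] / 1 = 1; a[1] = (c[1] - 1×-1) / 1 = 3; a[2] = (c[2] - 3×-1 - 1×1) / 1 = 3. So a = [1, 3, 3]. Check by forward convolution: c[0] = 1×1 = 1; c[1] = 1×-1 + 3×1 = 2; c[2] = 1×1 + 3×-1 + 3×1 = 1; c[3] = 3×1 + 3×-1 = 0; c[4] = 3×1 = 3

[1, 3, 3]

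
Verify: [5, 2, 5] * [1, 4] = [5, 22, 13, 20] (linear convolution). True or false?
Recompute linear convolution of [5, 2, 5] and [1, 4]: y[0] = 5×1 = 5; y[1] = 5×4 + 2×1 = 22; y[2] = 2×4 + 5×1 = 13; y[3] = 5×4 = 20 → [5, 22, 13, 20]. Given [5, 22, 13, 20] matches, so answer: Yes

Yes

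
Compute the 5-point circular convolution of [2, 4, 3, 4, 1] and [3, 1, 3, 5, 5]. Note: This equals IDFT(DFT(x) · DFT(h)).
Either evaluate y[k] = Σ_j x[j]·h[(k-j) mod 5] directly, or use IDFT(DFT(x) · DFT(h)). y[0] = 2×3 + 4×5 + 3×5 + 4×3 + 1×1 = 54; y[1] = 2×1 + 4×3 + 3×5 + 4×5 + 1×3 = 52; y[2] = 2×3 + 4×1 + 3×3 + 4×5 + 1×5 = 44; y[3] = 2×5 + 4×3 + 3×1 + 4×3 + 1×5 = 42; y[4] = 2×5 + 4×5 + 3×3 + 4×1 + 1×3 = 46. Result: [54, 52, 44, 42, 46]

[54, 52, 44, 42, 46]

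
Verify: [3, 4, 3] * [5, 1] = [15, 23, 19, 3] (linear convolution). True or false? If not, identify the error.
Recompute linear convolution of [3, 4, 3] and [5, 1]: y[0] = 3×5 = 15; y[1] = 3×1 + 4×5 = 23; y[2] = 4×1 + 3×5 = 19; y[3] = 3×1 = 3 → [15, 23, 19, 3]. Given [15, 23, 19, 3] matches, so answer: Yes

Yes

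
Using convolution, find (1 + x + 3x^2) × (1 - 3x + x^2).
Ascending coefficients: a = [1, 1, 3], b = [1, -3, 1]. c[0] = 1×1 = 1; c[1] = 1×-3 + 1×1 = -2; c[2] = 1×1 + 1×-3 + 3×1 = 1; c[3] = 1×1 + 3×-3 = -8; c[4] = 3×1 = 3. Result coefficients: [1, -2, 1, -8, 3] → 1 - 2x + x^2 - 8x^3 + 3x^4

1 - 2x + x^2 - 8x^3 + 3x^4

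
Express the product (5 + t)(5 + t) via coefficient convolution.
Ascending coefficients: a = [5, 1], b = [5, 1]. c[0] = 5×5 = 25; c[1] = 5×1 + 1×5 = 10; c[2] = 1×1 = 1. Result coefficients: [25, 10, 1] → 25 + 10t + t^2

25 + 10t + t^2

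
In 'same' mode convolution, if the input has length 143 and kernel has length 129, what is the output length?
'Same' mode returns an output with the same length as the input: 143

143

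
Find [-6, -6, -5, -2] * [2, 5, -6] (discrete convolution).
y[0] = -6×2 = -12; y[1] = -6×5 + -6×2 = -42; y[2] = -6×-6 + -6×5 + -5×2 = -4; y[3] = -6×-6 + -5×5 + -2×2 = 7; y[4] = -5×-6 + -2×5 = 20; y[5] = -2×-6 = 12

[-12, -42, -4, 7, 20, 12]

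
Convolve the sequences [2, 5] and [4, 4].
y[0] = 2×4 = 8; y[1] = 2×4 + 5×4 = 28; y[2] = 5×4 = 20

[8, 28, 20]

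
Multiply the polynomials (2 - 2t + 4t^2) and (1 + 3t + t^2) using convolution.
Ascending coefficients: a = [2, -2, 4], b = [1, 3, 1]. c[0] = 2×1 = 2; c[1] = 2×3 + -2×1 = 4; c[2] = 2×1 + -2×3 + 4×1 = 0; c[3] = -2×1 + 4×3 = 10; c[4] = 4×1 = 4. Result coefficients: [2, 4, 0, 10, 4] → 2 + 4t + 10t^3 + 4t^4

2 + 4t + 10t^3 + 4t^4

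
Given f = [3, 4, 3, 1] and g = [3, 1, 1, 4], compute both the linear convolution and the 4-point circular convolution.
Linear: y_lin[0] = 3×3 = 9; y_lin[1] = 3×1 + 4×3 = 15; y_lin[2] = 3×1 + 4×1 + 3×3 = 16; y_lin[3] = 3×4 + 4×1 + 3×1 + 1×3 = 22; y_lin[4] = 4×4 + 3×1 + 1×1 = 20; y_lin[5] = 3×4 + 1×1 = 13; y_lin[6] = 1×4 = 4 → [9, 15, 16, 22, 20, 13, 4]. Circular (length 4): y[0] = 3×3 + 4×4 + 3×1 + 1×1 = 29; y[1] = 3×1 + 4×3 + 3×4 + 1×1 = 28; y[2] = 3×1 + 4×1 + 3×3 + 1×4 = 20; y[3] = 3×4 + 4×1 + 3×1 + 1×3 = 22 → [29, 28, 20, 22]

Linear: [9, 15, 16, 22, 20, 13, 4], Circular: [29, 28, 20, 22]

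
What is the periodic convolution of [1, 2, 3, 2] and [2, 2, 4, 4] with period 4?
Use y[k] = Σ_j s[j]·t[(k-j) mod 4]. y[0] = 1×2 + 2×4 + 3×4 + 2×2 = 26; y[1] = 1×2 + 2×2 + 3×4 + 2×4 = 26; y[2] = 1×4 + 2×2 + 3×2 + 2×4 = 22; y[3] = 1×4 + 2×4 + 3×2 + 2×2 = 22. Result: [26, 26, 22, 22]

[26, 26, 22, 22]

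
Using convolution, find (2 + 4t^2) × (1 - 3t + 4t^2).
Ascending coefficients: a = [2, 0, 4], b = [1, -3, 4]. c[0] = 2×1 = 2; c[1] = 2×-3 + 0×1 = -6; c[2] = 2×4 + 0×-3 + 4×1 = 12; c[3] = 0×4 + 4×-3 = -12; c[4] = 4×4 = 16. Result coefficients: [2, -6, 12, -12, 16] → 2 - 6t + 12t^2 - 12t^3 + 16t^4

2 - 6t + 12t^2 - 12t^3 + 16t^4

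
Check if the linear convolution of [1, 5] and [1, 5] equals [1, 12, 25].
Recompute linear convolution of [1, 5] and [1, 5]: y[0] = 1×1 = 1; y[1] = 1×5 + 5×1 = 10; y[2] = 5×5 = 25 → [1, 10, 25]. Compare to given [1, 12, 25]: they differ at index 1: given 12, correct 10, so answer: No

No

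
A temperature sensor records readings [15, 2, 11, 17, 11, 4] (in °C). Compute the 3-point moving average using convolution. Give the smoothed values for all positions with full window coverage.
3-point moving average kernel = [1, 1, 1]. Apply in 'valid' mode (full window coverage): avg[0] = (15 + 2 + 11) / 3 = 9.33; avg[1] = (2 + 11 + 17) / 3 = 10.0; avg[2] = (11 + 17 + 11) / 3 = 13.0; avg[3] = (17 + 11 + 4) / 3 = 10.67. Smoothed values: [9.33, 10.0, 13.0, 10.67]

[9.33, 10.0, 13.0, 10.67]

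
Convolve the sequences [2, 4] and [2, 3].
y[0] = 2×2 = 4; y[1] = 2×3 + 4×2 = 14; y[2] = 4×3 = 12

[4, 14, 12]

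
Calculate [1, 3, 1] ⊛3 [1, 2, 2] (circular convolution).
Use y[k] = Σ_j s[j]·t[(k-j) mod 3]. y[0] = 1×1 + 3×2 + 1×2 = 9; y[1] = 1×2 + 3×1 + 1×2 = 7; y[2] = 1×2 + 3×2 + 1×1 = 9. Result: [9, 7, 9]

[9, 7, 9]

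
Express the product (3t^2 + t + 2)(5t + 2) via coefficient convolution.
Ascending coefficients: a = [2, 1, 3], b = [2, 5]. c[0] = 2×2 = 4; c[1] = 2×5 + 1×2 = 12; c[2] = 1×5 + 3×2 = 11; c[3] = 3×5 = 15. Result coefficients: [4, 12, 11, 15] → 15t^3 + 11t^2 + 12t + 4

15t^3 + 11t^2 + 12t + 4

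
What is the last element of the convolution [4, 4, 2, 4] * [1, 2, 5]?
Use y[k] = Σ_i a[i]·b[k-i] at k=5. y[5] = 4×5 = 20

20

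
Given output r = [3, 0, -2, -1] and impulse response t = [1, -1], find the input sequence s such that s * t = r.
Deconvolve r=[3, 0, -2, -1] by t=[1, -1]. Since t[0]=1, solve forward: s[0] = r[0] / 1 = 3; s[1] = (r[1] - 3×-1) / 1 = 3; s[2] = (r[2] - 3×-1) / 1 = 1. So s = [3, 3, 1]. Check by forward convolution: r[0] = 3×1 = 3; r[1] = 3×-1 + 3×1 = 0; r[2] = 3×-1 + 1×1 = -2; r[3] = 1×-1 = -1

[3, 3, 1]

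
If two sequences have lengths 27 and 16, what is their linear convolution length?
Linear/full convolution length: m + n - 1 = 27 + 16 - 1 = 42

42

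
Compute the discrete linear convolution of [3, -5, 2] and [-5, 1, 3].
y[0] = 3×-5 = -15; y[1] = 3×1 + -5×-5 = 28; y[2] = 3×3 + -5×1 + 2×-5 = -6; y[3] = -5×3 + 2×1 = -13; y[4] = 2×3 = 6

[-15, 28, -6, -13, 6]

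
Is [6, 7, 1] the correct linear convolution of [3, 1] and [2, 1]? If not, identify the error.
Recompute linear convolution of [3, 1] and [2, 1]: y[0] = 3×2 = 6; y[1] = 3×1 + 1×2 = 5; y[2] = 1×1 = 1 → [6, 5, 1]. Compare to given [6, 7, 1]: they differ at index 1: given 7, correct 5, so answer: No

No. Error at index 1: given 7, correct 5.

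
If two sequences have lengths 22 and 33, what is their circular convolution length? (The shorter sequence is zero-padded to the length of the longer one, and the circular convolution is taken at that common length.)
Circular convolution (zero-padding the shorter input) has length max(m, n) = max(22, 33) = 33

33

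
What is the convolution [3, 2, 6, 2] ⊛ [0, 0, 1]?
y[0] = 3×0 = 0; y[1] = 3×0 + 2×0 = 0; y[2] = 3×1 + 2×0 + 6×0 = 3; y[3] = 2×1 + 6×0 + 2×0 = 2; y[4] = 6×1 + 2×0 = 6; y[5] = 2×1 = 2

[0, 0, 3, 2, 6, 2]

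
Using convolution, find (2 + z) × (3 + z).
Ascending coefficients: a = [2, 1], b = [3, 1]. c[0] = 2×3 = 6; c[1] = 2×1 + 1×3 = 5; c[2] = 1×1 = 1. Result coefficients: [6, 5, 1] → 6 + 5z + z^2

6 + 5z + z^2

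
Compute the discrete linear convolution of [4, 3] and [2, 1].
y[0] = 4×2 = 8; y[1] = 4×1 + 3×2 = 10; y[2] = 3×1 = 3

[8, 10, 3]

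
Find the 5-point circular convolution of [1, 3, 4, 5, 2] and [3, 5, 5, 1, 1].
Use y[k] = Σ_j u[j]·v[(k-j) mod 5]. y[0] = 1×3 + 3×1 + 4×1 + 5×5 + 2×5 = 45; y[1] = 1×5 + 3×3 + 4×1 + 5×1 + 2×5 = 33; y[2] = 1×5 + 3×5 + 4×3 + 5×1 + 2×1 = 39; y[3] = 1×1 + 3×5 + 4×5 + 5×3 + 2×1 = 53; y[4] = 1×1 + 3×1 + 4×5 + 5×5 + 2×3 = 55. Result: [45, 33, 39, 53, 55]

[45, 33, 39, 53, 55]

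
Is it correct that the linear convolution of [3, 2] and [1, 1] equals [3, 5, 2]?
Recompute linear convolution of [3, 2] and [1, 1]: y[0] = 3×1 = 3; y[1] = 3×1 + 2×1 = 5; y[2] = 2×1 = 2 → [3, 5, 2]. Given [3, 5, 2] matches, so answer: Yes

Yes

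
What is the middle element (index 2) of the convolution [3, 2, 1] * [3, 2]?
Use y[k] = Σ_i a[i]·b[k-i] at k=2. y[2] = 2×2 + 1×3 = 7

7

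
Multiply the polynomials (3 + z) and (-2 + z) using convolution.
Ascending coefficients: a = [3, 1], b = [-2, 1]. c[0] = 3×-2 = -6; c[1] = 3×1 + 1×-2 = 1; c[2] = 1×1 = 1. Result coefficients: [-6, 1, 1] → -6 + z + z^2

-6 + z + z^2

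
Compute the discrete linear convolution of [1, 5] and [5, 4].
y[0] = 1×5 = 5; y[1] = 1×4 + 5×5 = 29; y[2] = 5×4 = 20

[5, 29, 20]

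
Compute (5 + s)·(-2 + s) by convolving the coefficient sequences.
Ascending coefficients: a = [5, 1], b = [-2, 1]. c[0] = 5×-2 = -10; c[1] = 5×1 + 1×-2 = 3; c[2] = 1×1 = 1. Result coefficients: [-10, 3, 1] → -10 + 3s + s^2

-10 + 3s + s^2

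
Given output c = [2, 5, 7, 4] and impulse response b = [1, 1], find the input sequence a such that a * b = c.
Deconvolve c=[2, 5, 7, 4] by b=[1, 1]. Since b[0]=1, solve forward: a[0] = c[0] / 1 = 2; a[1] = (c[1] - 2×1) / 1 = 3; a[2] = (c[2] - 3×1) / 1 = 4. So a = [2, 3, 4]. Check by forward convolution: c[0] = 2×1 = 2; c[1] = 2×1 + 3×1 = 5; c[2] = 3×1 + 4×1 = 7; c[3] = 4×1 = 4

[2, 3, 4]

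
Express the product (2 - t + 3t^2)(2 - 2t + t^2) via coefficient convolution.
Ascending coefficients: a = [2, -1, 3], b = [2, -2, 1]. c[0] = 2×2 = 4; c[1] = 2×-2 + -1×2 = -6; c[2] = 2×1 + -1×-2 + 3×2 = 10; c[3] = -1×1 + 3×-2 = -7; c[4] = 3×1 = 3. Result coefficients: [4, -6, 10, -7, 3] → 4 - 6t + 10t^2 - 7t^3 + 3t^4

4 - 6t + 10t^2 - 7t^3 + 3t^4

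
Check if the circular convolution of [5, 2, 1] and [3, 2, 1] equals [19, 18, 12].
Recompute circular convolution of [5, 2, 1] and [3, 2, 1]: y[0] = 5×3 + 2×1 + 1×2 = 19; y[1] = 5×2 + 2×3 + 1×1 = 17; y[2] = 5×1 + 2×2 + 1×3 = 12 → [19, 17, 12]. Compare to given [19, 18, 12]: they differ at index 1: given 18, correct 17, so answer: No

No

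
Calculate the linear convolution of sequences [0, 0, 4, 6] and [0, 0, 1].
y[0] = 0×0 = 0; y[1] = 0×0 + 0×0 = 0; y[2] = 0×1 + 0×0 + 4×0 = 0; y[3] = 0×1 + 4×0 + 6×0 = 0; y[4] = 4×1 + 6×0 = 4; y[5] = 6×1 = 6

[0, 0, 0, 0, 4, 6]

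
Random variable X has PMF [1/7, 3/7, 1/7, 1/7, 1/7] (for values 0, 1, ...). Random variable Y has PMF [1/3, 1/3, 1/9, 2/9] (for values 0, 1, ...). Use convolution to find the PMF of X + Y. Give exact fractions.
P(X+Y=k) = Σ_i P(X=i)·P(Y=k-i) — a convolution of [1/7, 3/7, 1/7, 1/7, 1/7] and [1/3, 1/3, 1/9, 2/9]. P(X+Y=0) = (1/7)×(1/3) = 1/21; P(X+Y=1) = (1/7)×(1/3) + (3/7)×(1/3) = 1/21 + 1/7 = 4/21; P(X+Y=2) = (1/7)×(1/9) + (3/7)×(1/3) + (1/7)×(1/3) = 1/63 + 1/7 + 1/21 = 13/63; P(X+Y=3) = (1/7)×(2/9) + (3/7)×(1/9) + (1/7)×(1/3) + (1/7)×(1/3) = 2/63 + 1/21 + 1/21 + 1/21 = 11/63; P(X+Y=4) = (3/7)×(2/9) + (1/7)×(1/9) + (1/7)×(1/3) + (1/7)×(1/3) = 2/21 + 1/63 + 1/21 + 1/21 = 13/63; P(X+Y=5) = (1/7)×(2/9) + (1/7)×(1/9) + (1/7)×(1/3) = 2/63 + 1/63 + 1/21 = 2/21; P(X+Y=6) = (1/7)×(2/9) + (1/7)×(1/9) = 2/63 + 1/63 = 1/21; P(X+Y=7) = (1/7)×(2/9) = 2/63. PMF: [1/21, 4/21, 13/63, 11/63, 13/63, 2/21, 1/21, 2/63] (sums to 1 ✓)

[1/21, 4/21, 13/63, 11/63, 13/63, 2/21, 1/21, 2/63]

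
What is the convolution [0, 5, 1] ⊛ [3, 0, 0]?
y[0] = 0×3 = 0; y[1] = 0×0 + 5×3 = 15; y[2] = 0×0 + 5×0 + 1×3 = 3; y[3] = 5×0 + 1×0 = 0; y[4] = 1×0 = 0

[0, 15, 3, 0, 0]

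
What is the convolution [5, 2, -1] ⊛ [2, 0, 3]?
y[0] = 5×2 = 10; y[1] = 5×0 + 2×2 = 4; y[2] = 5×3 + 2×0 + -1×2 = 13; y[3] = 2×3 + -1×0 = 6; y[4] = -1×3 = -3

[10, 4, 13, 6, -3]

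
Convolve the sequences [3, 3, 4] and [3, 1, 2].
y[0] = 3×3 = 9; y[1] = 3×1 + 3×3 = 12; y[2] = 3×2 + 3×1 + 4×3 = 21; y[3] = 3×2 + 4×1 = 10; y[4] = 4×2 = 8

[9, 12, 21, 10, 8]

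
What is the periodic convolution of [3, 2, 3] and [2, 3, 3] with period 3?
Use y[k] = Σ_j a[j]·b[(k-j) mod 3]. y[0] = 3×2 + 2×3 + 3×3 = 21; y[1] = 3×3 + 2×2 + 3×3 = 22; y[2] = 3×3 + 2×3 + 3×2 = 21. Result: [21, 22, 21]

[21, 22, 21]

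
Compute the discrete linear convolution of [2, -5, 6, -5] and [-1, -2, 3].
y[0] = 2×-1 = -2; y[1] = 2×-2 + -5×-1 = 1; y[2] = 2×3 + -5×-2 + 6×-1 = 10; y[3] = -5×3 + 6×-2 + -5×-1 = -22; y[4] = 6×3 + -5×-2 = 28; y[5] = -5×3 = -15

[-2, 1, 10, -22, 28, -15]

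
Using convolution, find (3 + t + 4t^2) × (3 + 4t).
Ascending coefficients: a = [3, 1, 4], b = [3, 4]. c[0] = 3×3 = 9; c[1] = 3×4 + 1×3 = 15; c[2] = 1×4 + 4×3 = 16; c[3] = 4×4 = 16. Result coefficients: [9, 15, 16, 16] → 9 + 15t + 16t^2 + 16t^3

9 + 15t + 16t^2 + 16t^3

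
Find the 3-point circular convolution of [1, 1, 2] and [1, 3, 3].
Use y[k] = Σ_j s[j]·t[(k-j) mod 3]. y[0] = 1×1 + 1×3 + 2×3 = 10; y[1] = 1×3 + 1×1 + 2×3 = 10; y[2] = 1×3 + 1×3 + 2×1 = 8. Result: [10, 10, 8]

[10, 10, 8]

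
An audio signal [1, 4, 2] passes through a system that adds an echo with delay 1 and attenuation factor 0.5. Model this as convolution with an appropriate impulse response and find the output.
Direct-path + delayed-attenuated-path model → impulse response h = [1, 0.5] (1 at lag 0, 0.5 at lag 1). Output y[n] = x[n] + 0.5·x[n - 1] (with x[n] = 0 outside 0..2): y[0] = 1 + 0.5×0 = 1; y[1] = 4 + 0.5×1 = 4.5; y[2] = 2 + 0.5×4 = 4.0; y[3] = 0 + 0.5×2 = 1.0. So y = [1, 4.5, 4.0, 1.0]

[1, 4.5, 4.0, 1.0]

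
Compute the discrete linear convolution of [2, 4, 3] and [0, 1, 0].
y[0] = 2×0 = 0; y[1] = 2×1 + 4×0 = 2; y[2] = 2×0 + 4×1 + 3×0 = 4; y[3] = 4×0 + 3×1 = 3; y[4] = 3×0 = 0

[0, 2, 4, 3, 0]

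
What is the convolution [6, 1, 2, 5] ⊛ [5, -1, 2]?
y[0] = 6×5 = 30; y[1] = 6×-1 + 1×5 = -1; y[2] = 6×2 + 1×-1 + 2×5 = 21; y[3] = 1×2 + 2×-1 + 5×5 = 25; y[4] = 2×2 + 5×-1 = -1; y[5] = 5×2 = 10

[30, -1, 21, 25, -1, 10]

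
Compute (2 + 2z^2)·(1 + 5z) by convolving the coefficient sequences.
Ascending coefficients: a = [2, 0, 2], b = [1, 5]. c[0] = 2×1 = 2; c[1] = 2×5 + 0×1 = 10; c[2] = 0×5 + 2×1 = 2; c[3] = 2×5 = 10. Result coefficients: [2, 10, 2, 10] → 2 + 10z + 2z^2 + 10z^3

2 + 10z + 2z^2 + 10z^3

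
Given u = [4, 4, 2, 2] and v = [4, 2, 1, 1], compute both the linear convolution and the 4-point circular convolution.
Linear: y_lin[0] = 4×4 = 16; y_lin[1] = 4×2 + 4×4 = 24; y_lin[2] = 4×1 + 4×2 + 2×4 = 20; y_lin[3] = 4×1 + 4×1 + 2×2 + 2×4 = 20; y_lin[4] = 4×1 + 2×1 + 2×2 = 10; y_lin[5] = 2×1 + 2×1 = 4; y_lin[6] = 2×1 = 2 → [16, 24, 20, 20, 10, 4, 2]. Circular (length 4): y[0] = 4×4 + 4×1 + 2×1 + 2×2 = 26; y[1] = 4×2 + 4×4 + 2×1 + 2×1 = 28; y[2] = 4×1 + 4×2 + 2×4 + 2×1 = 22; y[3] = 4×1 + 4×1 + 2×2 + 2×4 = 20 → [26, 28, 22, 20]

Linear: [16, 24, 20, 20, 10, 4, 2], Circular: [26, 28, 22, 20]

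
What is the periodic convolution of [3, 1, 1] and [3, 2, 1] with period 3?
Use y[k] = Σ_j s[j]·t[(k-j) mod 3]. y[0] = 3×3 + 1×1 + 1×2 = 12; y[1] = 3×2 + 1×3 + 1×1 = 10; y[2] = 3×1 + 1×2 + 1×3 = 8. Result: [12, 10, 8]

[12, 10, 8]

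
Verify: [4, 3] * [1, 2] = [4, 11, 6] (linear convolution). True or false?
Recompute linear convolution of [4, 3] and [1, 2]: y[0] = 4×1 = 4; y[1] = 4×2 + 3×1 = 11; y[2] = 3×2 = 6 → [4, 11, 6]. Given [4, 11, 6] matches, so answer: Yes

Yes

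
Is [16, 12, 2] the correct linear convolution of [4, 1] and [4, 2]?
Recompute linear convolution of [4, 1] and [4, 2]: y[0] = 4×4 = 16; y[1] = 4×2 + 1×4 = 12; y[2] = 1×2 = 2 → [16, 12, 2]. Given [16, 12, 2] matches, so answer: Yes

Yes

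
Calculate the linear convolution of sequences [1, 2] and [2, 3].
y[0] = 1×2 = 2; y[1] = 1×3 + 2×2 = 7; y[2] = 2×3 = 6

[2, 7, 6]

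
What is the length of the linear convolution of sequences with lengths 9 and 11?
Linear/full convolution length: m + n - 1 = 9 + 11 - 1 = 19

19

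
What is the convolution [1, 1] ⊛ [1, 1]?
y[0] = 1×1 = 1; y[1] = 1×1 + 1×1 = 2; y[2] = 1×1 = 1

[1, 2, 1]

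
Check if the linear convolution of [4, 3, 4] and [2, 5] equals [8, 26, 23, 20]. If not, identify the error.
Recompute linear convolution of [4, 3, 4] and [2, 5]: y[0] = 4×2 = 8; y[1] = 4×5 + 3×2 = 26; y[2] = 3×5 + 4×2 = 23; y[3] = 4×5 = 20 → [8, 26, 23, 20]. Given [8, 26, 23, 20] matches, so answer: Yes

Yes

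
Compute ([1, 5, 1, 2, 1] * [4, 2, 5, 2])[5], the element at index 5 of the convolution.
Use y[k] = Σ_i a[i]·b[k-i] at k=5. y[5] = 1×2 + 2×5 + 1×2 = 14

14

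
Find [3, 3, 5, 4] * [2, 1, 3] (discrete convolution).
y[0] = 3×2 = 6; y[1] = 3×1 + 3×2 = 9; y[2] = 3×3 + 3×1 + 5×2 = 22; y[3] = 3×3 + 5×1 + 4×2 = 22; y[4] = 5×3 + 4×1 = 19; y[5] = 4×3 = 12

[6, 9, 22, 22, 19, 12]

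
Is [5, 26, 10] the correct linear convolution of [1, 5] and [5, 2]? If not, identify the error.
Recompute linear convolution of [1, 5] and [5, 2]: y[0] = 1×5 = 5; y[1] = 1×2 + 5×5 = 27; y[2] = 5×2 = 10 → [5, 27, 10]. Compare to given [5, 26, 10]: they differ at index 1: given 26, correct 27, so answer: No

No. Error at index 1: given 26, correct 27.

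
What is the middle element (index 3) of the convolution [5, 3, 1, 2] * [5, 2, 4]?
Use y[k] = Σ_i a[i]·b[k-i] at k=3. y[3] = 3×4 + 1×2 + 2×5 = 24

24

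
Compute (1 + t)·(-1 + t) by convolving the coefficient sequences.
Ascending coefficients: a = [1, 1], b = [-1, 1]. c[0] = 1×-1 = -1; c[1] = 1×1 + 1×-1 = 0; c[2] = 1×1 = 1. Result coefficients: [-1, 0, 1] → -1 + t^2

-1 + t^2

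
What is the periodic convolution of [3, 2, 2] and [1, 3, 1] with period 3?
Use y[k] = Σ_j x[j]·h[(k-j) mod 3]. y[0] = 3×1 + 2×1 + 2×3 = 11; y[1] = 3×3 + 2×1 + 2×1 = 13; y[2] = 3×1 + 2×3 + 2×1 = 11. Result: [11, 13, 11]

[11, 13, 11]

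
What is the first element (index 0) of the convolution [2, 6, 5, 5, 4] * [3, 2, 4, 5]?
Use y[k] = Σ_i a[i]·b[k-i] at k=0. y[0] = 2×3 = 6

6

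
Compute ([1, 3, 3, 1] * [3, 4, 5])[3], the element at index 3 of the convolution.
Use y[k] = Σ_i a[i]·b[k-i] at k=3. y[3] = 3×5 + 3×4 + 1×3 = 30

30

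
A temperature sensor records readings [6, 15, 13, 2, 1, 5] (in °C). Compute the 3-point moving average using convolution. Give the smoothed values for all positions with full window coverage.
3-point moving average kernel = [1, 1, 1]. Apply in 'valid' mode (full window coverage): avg[0] = (6 + 15 + 13) / 3 = 11.33; avg[1] = (15 + 13 + 2) / 3 = 10.0; avg[2] = (13 + 2 + 1) / 3 = 5.33; avg[3] = (2 + 1 + 5) / 3 = 2.67. Smoothed values: [11.33, 10.0, 5.33, 2.67]

[11.33, 10.0, 5.33, 2.67]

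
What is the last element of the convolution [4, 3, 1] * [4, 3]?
Use y[k] = Σ_i a[i]·b[k-i] at k=3. y[3] = 1×3 = 3

3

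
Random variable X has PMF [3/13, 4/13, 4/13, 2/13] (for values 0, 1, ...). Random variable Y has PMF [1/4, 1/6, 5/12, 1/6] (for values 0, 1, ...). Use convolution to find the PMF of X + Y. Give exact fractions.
P(X+Y=k) = Σ_i P(X=i)·P(Y=k-i) — a convolution of [3/13, 4/13, 4/13, 2/13] and [1/4, 1/6, 5/12, 1/6]. P(X+Y=0) = (3/13)×(1/4) = 3/52; P(X+Y=1) = (3/13)×(1/6) + (4/13)×(1/4) = 1/26 + 1/13 = 3/26; P(X+Y=2) = (3/13)×(5/12) + (4/13)×(1/6) + (4/13)×(1/4) = 5/52 + 2/39 + 1/13 = 35/156; P(X+Y=3) = (3/13)×(1/6) + (4/13)×(5/12) + (4/13)×(1/6) + (2/13)×(1/4) = 1/26 + 5/39 + 2/39 + 1/26 = 10/39; P(X+Y=4) = (4/13)×(1/6) + (4/13)×(5/12) + (2/13)×(1/6) = 2/39 + 5/39 + 1/39 = 8/39; P(X+Y=5) = (4/13)×(1/6) + (2/13)×(5/12) = 2/39 + 5/78 = 3/26; P(X+Y=6) = (2/13)×(1/6) = 1/39. PMF: [3/52, 3/26, 35/156, 10/39, 8/39, 3/26, 1/39] (sums to 1 ✓)

[3/52, 3/26, 35/156, 10/39, 8/39, 3/26, 1/39]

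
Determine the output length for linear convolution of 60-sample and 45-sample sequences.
Linear/full convolution length: m + n - 1 = 60 + 45 - 1 = 104

104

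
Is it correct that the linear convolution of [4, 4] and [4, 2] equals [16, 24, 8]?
Recompute linear convolution of [4, 4] and [4, 2]: y[0] = 4×4 = 16; y[1] = 4×2 + 4×4 = 24; y[2] = 4×2 = 8 → [16, 24, 8]. Given [16, 24, 8] matches, so answer: Yes

Yes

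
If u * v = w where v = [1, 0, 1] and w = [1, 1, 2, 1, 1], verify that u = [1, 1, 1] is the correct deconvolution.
Forward-compute [1, 1, 1] * [1, 0, 1]: w[0] = 1×1 = 1; w[1] = 1×0 + 1×1 = 1; w[2] = 1×1 + 1×0 + 1×1 = 2; w[3] = 1×1 + 1×0 = 1; w[4] = 1×1 = 1 → [1, 1, 2, 1, 1]. Matches given w = [1, 1, 2, 1, 1], so verified.

Verified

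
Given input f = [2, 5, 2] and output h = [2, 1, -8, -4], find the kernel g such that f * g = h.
Output length 4 = len(f) + len(g) - 1 ⇒ len(g) = 2. Solve g forward using g[k] = (h[k] - Σ_{i≥1} f[i]·g[k-i]) / f[0]: g[0] = h[0] / f[0] = 2 / 2 = 1; g[1] = (h[1] - 5×1) / f[0] = (1 - 5×1) / 2 = -2. So g = [1, -2]. Forward-check [2, 5, 2] * [1, -2]: h[0] = 2×1 = 2; h[1] = 2×-2 + 5×1 = 1; h[2] = 5×-2 + 2×1 = -8; h[3] = 2×-2 = -4 → [2, 1, -8, -4] ✓

[1, -2]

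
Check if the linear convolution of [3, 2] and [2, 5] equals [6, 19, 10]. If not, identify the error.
Recompute linear convolution of [3, 2] and [2, 5]: y[0] = 3×2 = 6; y[1] = 3×5 + 2×2 = 19; y[2] = 2×5 = 10 → [6, 19, 10]. Given [6, 19, 10] matches, so answer: Yes

Yes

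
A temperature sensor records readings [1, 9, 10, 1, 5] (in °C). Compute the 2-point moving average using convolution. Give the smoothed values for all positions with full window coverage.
2-point moving average kernel = [1, 1]. Apply in 'valid' mode (full window coverage): avg[0] = (1 + 9) / 2 = 5.0; avg[1] = (9 + 10) / 2 = 9.5; avg[2] = (10 + 1) / 2 = 5.5; avg[3] = (1 + 5) / 2 = 3.0. Smoothed values: [5.0, 9.5, 5.5, 3.0]

[5.0, 9.5, 5.5, 3.0]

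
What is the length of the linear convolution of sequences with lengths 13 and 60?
Linear/full convolution length: m + n - 1 = 13 + 60 - 1 = 72

72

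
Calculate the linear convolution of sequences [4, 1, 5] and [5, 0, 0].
y[0] = 4×5 = 20; y[1] = 4×0 + 1×5 = 5; y[2] = 4×0 + 1×0 + 5×5 = 25; y[3] = 1×0 + 5×0 = 0; y[4] = 5×0 = 0

[20, 5, 25, 0, 0]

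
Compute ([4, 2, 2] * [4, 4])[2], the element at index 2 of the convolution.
Use y[k] = Σ_i a[i]·b[k-i] at k=2. y[2] = 2×4 + 2×4 = 16

16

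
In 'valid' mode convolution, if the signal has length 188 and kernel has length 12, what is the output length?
'Valid' mode counts only positions where the kernel fully overlaps the signal: m - n + 1 = 188 - 12 + 1 = 177

177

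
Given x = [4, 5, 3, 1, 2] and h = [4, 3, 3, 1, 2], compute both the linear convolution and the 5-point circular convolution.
Linear: y_lin[0] = 4×4 = 16; y_lin[1] = 4×3 + 5×4 = 32; y_lin[2] = 4×3 + 5×3 + 3×4 = 39; y_lin[3] = 4×1 + 5×3 + 3×3 + 1×4 = 32; y_lin[4] = 4×2 + 5×1 + 3×3 + 1×3 + 2×4 = 33; y_lin[5] = 5×2 + 3×1 + 1×3 + 2×3 = 22; y_lin[6] = 3×2 + 1×1 + 2×3 = 13; y_lin[7] = 1×2 + 2×1 = 4; y_lin[8] = 2×2 = 4 → [16, 32, 39, 32, 33, 22, 13, 4, 4]. Circular (length 5): y[0] = 4×4 + 5×2 + 3×1 + 1×3 + 2×3 = 38; y[1] = 4×3 + 5×4 + 3×2 + 1×1 + 2×3 = 45; y[2] = 4×3 + 5×3 + 3×4 + 1×2 + 2×1 = 43; y[3] = 4×1 + 5×3 + 3×3 + 1×4 + 2×2 = 36; y[4] = 4×2 + 5×1 + 3×3 + 1×3 + 2×4 = 33 → [38, 45, 43, 36, 33]

Linear: [16, 32, 39, 32, 33, 22, 13, 4, 4], Circular: [38, 45, 43, 36, 33]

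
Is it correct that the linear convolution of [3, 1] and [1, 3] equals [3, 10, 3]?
Recompute linear convolution of [3, 1] and [1, 3]: y[0] = 3×1 = 3; y[1] = 3×3 + 1×1 = 10; y[2] = 1×3 = 3 → [3, 10, 3]. Given [3, 10, 3] matches, so answer: Yes

Yes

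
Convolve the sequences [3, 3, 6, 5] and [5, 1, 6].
y[0] = 3×5 = 15; y[1] = 3×1 + 3×5 = 18; y[2] = 3×6 + 3×1 + 6×5 = 51; y[3] = 3×6 + 6×1 + 5×5 = 49; y[4] = 6×6 + 5×1 = 41; y[5] = 5×6 = 30

[15, 18, 51, 49, 41, 30]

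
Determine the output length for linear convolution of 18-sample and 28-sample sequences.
Linear/full convolution length: m + n - 1 = 18 + 28 - 1 = 45

45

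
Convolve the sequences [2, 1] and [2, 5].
y[0] = 2×2 = 4; y[1] = 2×5 + 1×2 = 12; y[2] = 1×5 = 5

[4, 12, 5]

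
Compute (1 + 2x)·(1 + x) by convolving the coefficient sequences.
Ascending coefficients: a = [1, 2], b = [1, 1]. c[0] = 1×1 = 1; c[1] = 1×1 + 2×1 = 3; c[2] = 2×1 = 2. Result coefficients: [1, 3, 2] → 1 + 3x + 2x^2

1 + 3x + 2x^2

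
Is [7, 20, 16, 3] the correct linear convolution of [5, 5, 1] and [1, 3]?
Recompute linear convolution of [5, 5, 1] and [1, 3]: y[0] = 5×1 = 5; y[1] = 5×3 + 5×1 = 20; y[2] = 5×3 + 1×1 = 16; y[3] = 1×3 = 3 → [5, 20, 16, 3]. Compare to given [7, 20, 16, 3]: they differ at index 0: given 7, correct 5, so answer: No

No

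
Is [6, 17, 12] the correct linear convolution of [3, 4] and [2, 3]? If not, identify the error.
Recompute linear convolution of [3, 4] and [2, 3]: y[0] = 3×2 = 6; y[1] = 3×3 + 4×2 = 17; y[2] = 4×3 = 12 → [6, 17, 12]. Given [6, 17, 12] matches, so answer: Yes

Yes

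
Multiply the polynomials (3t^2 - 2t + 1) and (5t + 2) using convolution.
Ascending coefficients: a = [1, -2, 3], b = [2, 5]. c[0] = 1×2 = 2; c[1] = 1×5 + -2×2 = 1; c[2] = -2×5 + 3×2 = -4; c[3] = 3×5 = 15. Result coefficients: [2, 1, -4, 15] → 15t^3 - 4t^2 + t + 2

15t^3 - 4t^2 + t + 2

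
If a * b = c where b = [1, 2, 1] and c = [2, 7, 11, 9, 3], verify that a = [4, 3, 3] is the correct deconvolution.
Forward-compute [4, 3, 3] * [1, 2, 1]: c[0] = 4×1 = 4; c[1] = 4×2 + 3×1 = 11; c[2] = 4×1 + 3×2 + 3×1 = 13; c[3] = 3×1 + 3×2 = 9; c[4] = 3×1 = 3 → [4, 11, 13, 9, 3]. Does not match given c = [2, 7, 11, 9, 3].

Not verified. [4, 3, 3] * [1, 2, 1] = [4, 11, 13, 9, 3], which differs from [2, 7, 11, 9, 3] at index 0.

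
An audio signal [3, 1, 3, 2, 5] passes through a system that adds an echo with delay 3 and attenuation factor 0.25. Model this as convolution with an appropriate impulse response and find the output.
Direct-path + delayed-attenuated-path model → impulse response h = [1, 0, 0, 0.25] (1 at lag 0, 0.25 at lag 3). Output y[n] = x[n] + 0.25·x[n - 3] (with x[n] = 0 outside 0..4): y[0] = 3 + 0.25×0 = 3; y[1] = 1 + 0.25×0 = 1; y[2] = 3 + 0.25×0 = 3; y[3] = 2 + 0.25×3 = 2.75; y[4] = 5 + 0.25×1 = 5.25; y[5] = 0 + 0.25×3 = 0.75; y[6] = 0 + 0.25×2 = 0.5; y[7] = 0 + 0.25×5 = 1.25. So y = [3, 1, 3, 2.75, 5.25, 0.75, 0.5, 1.25]

[3, 1, 3, 2.75, 5.25, 0.75, 0.5, 1.25]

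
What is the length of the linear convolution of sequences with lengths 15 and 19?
Linear/full convolution length: m + n - 1 = 15 + 19 - 1 = 33

33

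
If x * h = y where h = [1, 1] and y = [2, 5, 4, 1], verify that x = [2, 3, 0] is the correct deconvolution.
Forward-compute [2, 3, 0] * [1, 1]: y[0] = 2×1 = 2; y[1] = 2×1 + 3×1 = 5; y[2] = 3×1 + 0×1 = 3; y[3] = 0×1 = 0 → [2, 5, 3, 0]. Does not match given y = [2, 5, 4, 1].

Not verified. [2, 3, 0] * [1, 1] = [2, 5, 3, 0], which differs from [2, 5, 4, 1] at index 2.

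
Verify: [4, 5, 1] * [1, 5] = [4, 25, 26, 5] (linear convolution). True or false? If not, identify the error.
Recompute linear convolution of [4, 5, 1] and [1, 5]: y[0] = 4×1 = 4; y[1] = 4×5 + 5×1 = 25; y[2] = 5×5 + 1×1 = 26; y[3] = 1×5 = 5 → [4, 25, 26, 5]. Given [4, 25, 26, 5] matches, so answer: Yes

Yes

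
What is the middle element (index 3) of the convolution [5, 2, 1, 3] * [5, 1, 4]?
Use y[k] = Σ_i a[i]·b[k-i] at k=3. y[3] = 2×4 + 1×1 + 3×5 = 24

24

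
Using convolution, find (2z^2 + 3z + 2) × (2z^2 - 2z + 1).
Ascending coefficients: a = [2, 3, 2], b = [1, -2, 2]. c[0] = 2×1 = 2; c[1] = 2×-2 + 3×1 = -1; c[2] = 2×2 + 3×-2 + 2×1 = 0; c[3] = 3×2 + 2×-2 = 2; c[4] = 2×2 = 4. Result coefficients: [2, -1, 0, 2, 4] → 4z^4 + 2z^3 - z + 2

4z^4 + 2z^3 - z + 2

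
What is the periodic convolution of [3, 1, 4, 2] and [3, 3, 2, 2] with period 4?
Use y[k] = Σ_j u[j]·v[(k-j) mod 4]. y[0] = 3×3 + 1×2 + 4×2 + 2×3 = 25; y[1] = 3×3 + 1×3 + 4×2 + 2×2 = 24; y[2] = 3×2 + 1×3 + 4×3 + 2×2 = 25; y[3] = 3×2 + 1×2 + 4×3 + 2×3 = 26. Result: [25, 24, 25, 26]

[25, 24, 25, 26]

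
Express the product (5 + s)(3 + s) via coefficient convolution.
Ascending coefficients: a = [5, 1], b = [3, 1]. c[0] = 5×3 = 15; c[1] = 5×1 + 1×3 = 8; c[2] = 1×1 = 1. Result coefficients: [15, 8, 1] → 15 + 8s + s^2

15 + 8s + s^2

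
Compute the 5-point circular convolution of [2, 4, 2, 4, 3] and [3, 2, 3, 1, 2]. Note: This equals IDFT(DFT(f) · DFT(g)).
Either evaluate y[k] = Σ_j f[j]·g[(k-j) mod 5] directly, or use IDFT(DFT(f) · DFT(g)). y[0] = 2×3 + 4×2 + 2×1 + 4×3 + 3×2 = 34; y[1] = 2×2 + 4×3 + 2×2 + 4×1 + 3×3 = 33; y[2] = 2×3 + 4×2 + 2×3 + 4×2 + 3×1 = 31; y[3] = 2×1 + 4×3 + 2×2 + 4×3 + 3×2 = 36; y[4] = 2×2 + 4×1 + 2×3 + 4×2 + 3×3 = 31. Result: [34, 33, 31, 36, 31]

[34, 33, 31, 36, 31]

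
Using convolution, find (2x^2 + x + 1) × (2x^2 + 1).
Ascending coefficients: a = [1, 1, 2], b = [1, 0, 2]. c[0] = 1×1 = 1; c[1] = 1×0 + 1×1 = 1; c[2] = 1×2 + 1×0 + 2×1 = 4; c[3] = 1×2 + 2×0 = 2; c[4] = 2×2 = 4. Result coefficients: [1, 1, 4, 2, 4] → 4x^4 + 2x^3 + 4x^2 + x + 1

4x^4 + 2x^3 + 4x^2 + x + 1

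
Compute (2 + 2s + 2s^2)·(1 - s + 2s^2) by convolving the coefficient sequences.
Ascending coefficients: a = [2, 2, 2], b = [1, -1, 2]. c[0] = 2×1 = 2; c[1] = 2×-1 + 2×1 = 0; c[2] = 2×2 + 2×-1 + 2×1 = 4; c[3] = 2×2 + 2×-1 = 2; c[4] = 2×2 = 4. Result coefficients: [2, 0, 4, 2, 4] → 2 + 4s^2 + 2s^3 + 4s^4

2 + 4s^2 + 2s^3 + 4s^4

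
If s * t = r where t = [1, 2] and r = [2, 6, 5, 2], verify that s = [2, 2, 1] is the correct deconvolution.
Forward-compute [2, 2, 1] * [1, 2]: r[0] = 2×1 = 2; r[1] = 2×2 + 2×1 = 6; r[2] = 2×2 + 1×1 = 5; r[3] = 1×2 = 2 → [2, 6, 5, 2]. Matches given r = [2, 6, 5, 2], so verified.

Verified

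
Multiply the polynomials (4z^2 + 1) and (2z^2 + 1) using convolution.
Ascending coefficients: a = [1, 0, 4], b = [1, 0, 2]. c[0] = 1×1 = 1; c[1] = 1×0 + 0×1 = 0; c[2] = 1×2 + 0×0 + 4×1 = 6; c[3] = 0×2 + 4×0 = 0; c[4] = 4×2 = 8. Result coefficients: [1, 0, 6, 0, 8] → 8z^4 + 6z^2 + 1

8z^4 + 6z^2 + 1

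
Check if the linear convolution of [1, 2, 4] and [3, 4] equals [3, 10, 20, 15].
Recompute linear convolution of [1, 2, 4] and [3, 4]: y[0] = 1×3 = 3; y[1] = 1×4 + 2×3 = 10; y[2] = 2×4 + 4×3 = 20; y[3] = 4×4 = 16 → [3, 10, 20, 16]. Compare to given [3, 10, 20, 15]: they differ at index 3: given 15, correct 16, so answer: No

No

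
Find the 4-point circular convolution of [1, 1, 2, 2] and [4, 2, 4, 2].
Use y[k] = Σ_j u[j]·v[(k-j) mod 4]. y[0] = 1×4 + 1×2 + 2×4 + 2×2 = 18; y[1] = 1×2 + 1×4 + 2×2 + 2×4 = 18; y[2] = 1×4 + 1×2 + 2×4 + 2×2 = 18; y[3] = 1×2 + 1×4 + 2×2 + 2×4 = 18. Result: [18, 18, 18, 18]

[18, 18, 18, 18]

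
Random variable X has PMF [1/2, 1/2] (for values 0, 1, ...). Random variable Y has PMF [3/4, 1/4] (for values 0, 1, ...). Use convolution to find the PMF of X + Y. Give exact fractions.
P(X+Y=k) = Σ_i P(X=i)·P(Y=k-i) — a convolution of [1/2, 1/2] and [3/4, 1/4]. P(X+Y=0) = (1/2)×(3/4) = 3/8; P(X+Y=1) = (1/2)×(1/4) + (1/2)×(3/4) = 1/8 + 3/8 = 1/2; P(X+Y=2) = (1/2)×(1/4) = 1/8. PMF: [3/8, 1/2, 1/8] (sums to 1 ✓)

[3/8, 1/2, 1/8]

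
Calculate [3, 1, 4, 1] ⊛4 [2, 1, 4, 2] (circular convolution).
Use y[k] = Σ_j x[j]·h[(k-j) mod 4]. y[0] = 3×2 + 1×2 + 4×4 + 1×1 = 25; y[1] = 3×1 + 1×2 + 4×2 + 1×4 = 17; y[2] = 3×4 + 1×1 + 4×2 + 1×2 = 23; y[3] = 3×2 + 1×4 + 4×1 + 1×2 = 16. Result: [25, 17, 23, 16]

[25, 17, 23, 16]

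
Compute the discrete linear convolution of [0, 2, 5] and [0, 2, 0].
y[0] = 0×0 = 0; y[1] = 0×2 + 2×0 = 0; y[2] = 0×0 + 2×2 + 5×0 = 4; y[3] = 2×0 + 5×2 = 10; y[4] = 5×0 = 0

[0, 0, 4, 10, 0]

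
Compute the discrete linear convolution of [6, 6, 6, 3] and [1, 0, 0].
y[0] = 6×1 = 6; y[1] = 6×0 + 6×1 = 6; y[2] = 6×0 + 6×0 + 6×1 = 6; y[3] = 6×0 + 6×0 + 3×1 = 3; y[4] = 6×0 + 3×0 = 0; y[5] = 3×0 = 0

[6, 6, 6, 3, 0, 0]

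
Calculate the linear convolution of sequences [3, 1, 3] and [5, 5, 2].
y[0] = 3×5 = 15; y[1] = 3×5 + 1×5 = 20; y[2] = 3×2 + 1×5 + 3×5 = 26; y[3] = 1×2 + 3×5 = 17; y[4] = 3×2 = 6

[15, 20, 26, 17, 6]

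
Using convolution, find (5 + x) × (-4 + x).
Ascending coefficients: a = [5, 1], b = [-4, 1]. c[0] = 5×-4 = -20; c[1] = 5×1 + 1×-4 = 1; c[2] = 1×1 = 1. Result coefficients: [-20, 1, 1] → -20 + x + x^2

-20 + x + x^2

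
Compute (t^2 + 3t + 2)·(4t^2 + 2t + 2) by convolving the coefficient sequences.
Ascending coefficients: a = [2, 3, 1], b = [2, 2, 4]. c[0] = 2×2 = 4; c[1] = 2×2 + 3×2 = 10; c[2] = 2×4 + 3×2 + 1×2 = 16; c[3] = 3×4 + 1×2 = 14; c[4] = 1×4 = 4. Result coefficients: [4, 10, 16, 14, 4] → 4t^4 + 14t^3 + 16t^2 + 10t + 4

4t^4 + 14t^3 + 16t^2 + 10t + 4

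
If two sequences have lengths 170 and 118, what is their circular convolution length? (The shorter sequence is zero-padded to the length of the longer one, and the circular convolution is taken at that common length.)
Circular convolution (zero-padding the shorter input) has length max(m, n) = max(170, 118) = 170

170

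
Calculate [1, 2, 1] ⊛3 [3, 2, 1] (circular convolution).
Use y[k] = Σ_j x[j]·h[(k-j) mod 3]. y[0] = 1×3 + 2×1 + 1×2 = 7; y[1] = 1×2 + 2×3 + 1×1 = 9; y[2] = 1×1 + 2×2 + 1×3 = 8. Result: [7, 9, 8]

[7, 9, 8]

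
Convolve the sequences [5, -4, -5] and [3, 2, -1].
y[0] = 5×3 = 15; y[1] = 5×2 + -4×3 = -2; y[2] = 5×-1 + -4×2 + -5×3 = -28; y[3] = -4×-1 + -5×2 = -6; y[4] = -5×-1 = 5

[15, -2, -28, -6, 5]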